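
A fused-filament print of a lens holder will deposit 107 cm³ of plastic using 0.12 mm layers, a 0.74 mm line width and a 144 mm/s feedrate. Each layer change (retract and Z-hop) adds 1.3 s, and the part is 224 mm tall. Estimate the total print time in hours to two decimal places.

Extrusion cross-section = 0.12 × 0.74, so 0.0888 mm².
Path length: 107000 mm³ / 0.0888 mm² → 1204955 mm.
Time extruding: 1204955 / 144 → 8367.7 s.
Layers = ⌈224/0.12⌉ = 1867.
Layer-change overhead: 1867 × 1.3 → 2427.1 s.
Altogether 8367.7 + 2427.1 = 10794.8 s, i.e. 3.00 hours.

3.00 hours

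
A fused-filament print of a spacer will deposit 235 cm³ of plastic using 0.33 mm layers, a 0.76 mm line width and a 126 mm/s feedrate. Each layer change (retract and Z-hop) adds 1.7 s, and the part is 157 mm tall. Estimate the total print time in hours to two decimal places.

2.29 hours

Extrusion cross-section: 0.33 × 0.76 → 0.2508 mm².
Path length: 235000 mm³ / 0.2508 mm² → 937001.6 mm.
Print-move time: 937001.6 / 126 → 7436.5 s.
Number of layers: 157 / 0.33 → 476 (rounded up).
Non-print overhead: 476 × 1.7 → 809.2 s.
Altogether 7436.5 + 809.2 = 8245.7 s, i.e. 2.29 hours.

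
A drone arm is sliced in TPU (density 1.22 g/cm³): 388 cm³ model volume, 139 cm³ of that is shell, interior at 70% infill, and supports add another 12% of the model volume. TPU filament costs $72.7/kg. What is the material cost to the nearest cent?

Infill region = 388 − 139, so 249 cm³.
Infill volume = 0.70 × 249 = 174.3 cm³.
Support = 0.12 × 388 = 46.56 cm³.
Deposited volume = 139 + 174.3 + 46.56, so 359.86 cm³.
Mass = 359.86 × 1.22 = 439.0292 g.
Cost = 439.0292 g / 1000 × $72.7/kg = $31.92.

$31.92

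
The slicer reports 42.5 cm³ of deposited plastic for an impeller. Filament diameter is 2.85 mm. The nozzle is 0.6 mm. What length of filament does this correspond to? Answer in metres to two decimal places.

6.66 m

A = π r² = π × 1.425² = 6.3794 mm².
L = 42500 mm³ / 6.3794 mm² = 6662.07 mm, i.e. 6.66 m.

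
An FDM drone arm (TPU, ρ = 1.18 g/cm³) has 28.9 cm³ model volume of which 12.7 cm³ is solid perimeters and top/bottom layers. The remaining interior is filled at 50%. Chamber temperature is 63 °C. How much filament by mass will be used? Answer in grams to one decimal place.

Infill region: 28.9 − 12.7 → 16.2 cm³.
Deposited infill: 0.50 × 16.2 → 8.1 cm³.
Total extruded = 12.7 + 8.1, so 20.8 cm³.
Mass = 20.8 × 1.18 = 24.544 g.

24.5 g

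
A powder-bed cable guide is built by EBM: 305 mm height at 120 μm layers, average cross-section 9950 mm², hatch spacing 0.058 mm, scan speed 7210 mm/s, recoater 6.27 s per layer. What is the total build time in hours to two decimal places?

Layers = ⌈305/0.12⌉ = 2542.
Scan path per layer: 9950 / 0.058 → 171551.7 mm.
Beam time per layer: 171551.7 / 7210 → 23.7936 s.
Per-layer time: 23.7936 + 6.27 → 30.0636 s.
Total: 2542 × 30.0636 s = 76421.6712 s → 21.23 hours.

21.23 hours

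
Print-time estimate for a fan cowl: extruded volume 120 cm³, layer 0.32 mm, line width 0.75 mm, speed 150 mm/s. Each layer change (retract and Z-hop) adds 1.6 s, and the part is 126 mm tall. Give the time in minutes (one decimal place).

66.1 minutes

Extrusion cross-section = 0.32 × 0.75 = 0.24 mm².
Total extruded path = 120000/0.24 = 500000 mm.
Print-move time: 500000 / 150 → 3333.3 s.
Layer count = ceil(126 / 0.32) = 394.
Z-hop total: 394 × 1.6 → 630.4 s.
Total = 3333.3 + 630.4 = 3963.7 s = 66.1 minutes.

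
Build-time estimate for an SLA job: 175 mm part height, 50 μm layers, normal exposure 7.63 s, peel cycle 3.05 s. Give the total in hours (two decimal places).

10.38 hours

Layers = ⌈175/0.05⌉ = 3500.
Each layer takes: 7.63 + 3.05 → 10.68 s.
Build time: 3500 × 10.68 s = 37380 s, i.e. 10.38 hours.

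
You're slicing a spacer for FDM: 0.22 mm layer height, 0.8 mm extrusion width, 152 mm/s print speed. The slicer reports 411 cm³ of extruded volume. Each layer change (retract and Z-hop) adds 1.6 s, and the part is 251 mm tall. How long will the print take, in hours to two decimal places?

4.77 hours

Bead cross-section = 0.22 × 0.8 = 0.176 mm².
Total extruded path = 411000/0.176 = 2335227.3 mm.
Extrusion time: 2335227.3 / 152 → 15363.3 s.
Layers = ⌈251/0.22⌉ = 1141.
Z-hop total = 1141 × 1.6, so 1825.6 s.
Altogether 15363.3 + 1825.6 = 17188.9 s, i.e. 4.77 hours.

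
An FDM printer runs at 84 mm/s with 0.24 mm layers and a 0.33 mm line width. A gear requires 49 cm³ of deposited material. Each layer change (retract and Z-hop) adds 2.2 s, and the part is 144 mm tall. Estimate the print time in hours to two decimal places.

2.41 hours

Line area = 0.24 × 0.33 = 0.0792 mm².
Toolpath length = 49 cm³ / 0.0792 mm² = 49000 / 0.0792 = 618686.9 mm.
Extrusion time = 618686.9 / 84 = 7365.3 s.
Layers = ⌈144/0.24⌉ = 600.
Layer-change overhead: 600 × 2.2 → 1320 s.
Total = 7365.3 + 1320 = 8685.3 s = 2.41 hours.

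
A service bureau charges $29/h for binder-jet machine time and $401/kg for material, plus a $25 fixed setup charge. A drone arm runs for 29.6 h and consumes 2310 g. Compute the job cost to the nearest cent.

$1809.71

Machine-time cost = 29 × 29.6, so $858.40.
Material charge = 401 × 2310/1000, so $926.31.
Adding setup: 858.40 + 926.31 + 25 → $1809.71.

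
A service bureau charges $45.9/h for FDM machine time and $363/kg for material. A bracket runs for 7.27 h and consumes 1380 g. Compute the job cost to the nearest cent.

Machine-time cost: 45.9 × 7.27 → $333.693.
Feedstock cost = 363 × 1380/1000, so $500.94.
Total = 333.693 + 500.94 = 834.633 ≈ $834.63.

$834.63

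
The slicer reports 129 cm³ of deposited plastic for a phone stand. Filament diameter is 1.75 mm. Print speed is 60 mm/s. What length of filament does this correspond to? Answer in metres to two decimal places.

53.63 m

A = π r² = π × 0.875² = 2.4053 mm².
Length = 129 cm³ / 2.4053 mm² = 129000 / 2.4053 = 53631.56 mm = 53.63 m.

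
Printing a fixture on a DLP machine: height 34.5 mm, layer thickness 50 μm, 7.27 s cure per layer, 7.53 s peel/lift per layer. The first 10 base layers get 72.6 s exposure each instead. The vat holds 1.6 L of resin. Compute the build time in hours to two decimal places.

Layers = ⌈34.5/0.05⌉ = 690.
Bottom layers: 10 × (72.6 + 7.53) → 801.3 s.
Remaining layers: 680 × (7.27 + 7.53) → 10064 s.
Sum: 801.3 + 10064 = 10865.3 s → 3.02 hours.

3.02 hours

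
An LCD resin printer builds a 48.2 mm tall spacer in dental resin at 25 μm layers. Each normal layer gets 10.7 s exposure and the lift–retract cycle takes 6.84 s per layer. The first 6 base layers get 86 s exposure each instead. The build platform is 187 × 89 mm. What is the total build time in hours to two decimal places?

9.52 hours

Layers = ⌈48.2/0.025⌉ = 1928.
Burn-in layers = 6 × (86 + 6.84) = 557.04 s.
Remaining layers = 1922 × (10.7 + 6.84) = 33711.88 s.
Total = 557.04 + 33711.88 = 34268.92 s = 9.52 hours.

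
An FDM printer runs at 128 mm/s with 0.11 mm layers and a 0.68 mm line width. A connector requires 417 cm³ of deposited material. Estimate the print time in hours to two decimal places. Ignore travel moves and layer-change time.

12.10 hours

Line area: 0.11 × 0.68 → 0.0748 mm².
Total extruded path = 417000/0.0748 = 5574866.3 mm.
Print-move time = 5574866.3 / 128 = 43553.6 s.
Converting: 43553.6 s = 12.10 hours.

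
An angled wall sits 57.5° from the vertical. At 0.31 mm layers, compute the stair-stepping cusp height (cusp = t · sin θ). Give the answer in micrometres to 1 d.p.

sin(57.5°) = 0.8434, so cusp = 0.31 × 0.8434 = 0.261454 mm → 261.5 μm.

261.5 μm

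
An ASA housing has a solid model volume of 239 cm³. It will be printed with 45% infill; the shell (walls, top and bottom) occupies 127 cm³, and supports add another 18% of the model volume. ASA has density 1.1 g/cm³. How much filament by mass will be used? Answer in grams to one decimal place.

Volume inside the shell: 239 − 127 → 112 cm³.
Infill deposited = 0.45 × 112, so 50.4 cm³.
Support = 0.18 × 239 = 43.02 cm³.
Total extruded = 127 + 50.4 + 43.02 = 220.42 cm³.
Mass: 220.42 × 1.1 → 242.462 g.

242.5 g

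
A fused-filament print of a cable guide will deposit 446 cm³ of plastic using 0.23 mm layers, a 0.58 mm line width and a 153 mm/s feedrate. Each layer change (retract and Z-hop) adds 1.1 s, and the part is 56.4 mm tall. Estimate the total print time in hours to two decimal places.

Line area = 0.23 × 0.58, so 0.1334 mm².
Path length: 446000 mm³ / 0.1334 mm² → 3343328.3 mm.
Extrusion time: 3343328.3 / 153 → 21851.8 s.
Number of layers: 56.4 / 0.23 → 246 (rounded up).
Layer-change overhead = 246 × 1.1 = 270.6 s.
Altogether 21851.8 + 270.6 = 22122.4 s, i.e. 6.15 hours.

6.15 hours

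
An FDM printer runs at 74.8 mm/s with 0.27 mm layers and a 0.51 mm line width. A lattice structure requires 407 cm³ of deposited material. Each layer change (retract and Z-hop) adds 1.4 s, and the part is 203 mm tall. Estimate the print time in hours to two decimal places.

11.27 hours

Extrusion cross-section = 0.27 × 0.51, so 0.1377 mm².
Total extruded path = 407000/0.1377 = 2955700.8 mm.
Time extruding: 2955700.8 / 74.8 → 39514.7 s.
Layers = ⌈203/0.27⌉ = 752.
Layer-change overhead: 752 × 1.4 → 1052.8 s.
Altogether 39514.7 + 1052.8 = 40567.5 s, i.e. 11.27 hours.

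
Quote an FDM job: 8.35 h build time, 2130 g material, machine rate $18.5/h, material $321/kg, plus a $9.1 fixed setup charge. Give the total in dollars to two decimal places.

$847.31

Machine cost: 18.5 × 8.35 → $154.475.
Feedstock cost = 321 × 2130/1000 = $683.73.
Total = 154.475 + 683.73 + 9.1 = 847.305 ≈ $847.31.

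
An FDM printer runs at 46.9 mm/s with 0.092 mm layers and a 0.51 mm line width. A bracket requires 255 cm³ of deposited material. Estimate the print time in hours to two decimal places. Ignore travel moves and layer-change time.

Extrusion cross-section = 0.092 × 0.51 = 0.04692 mm².
Path length: 255000 mm³ / 0.04692 mm² → 5434782.6 mm.
Extrusion time = 5434782.6 / 46.9, so 115880.2 s.
115880.2 s = 32.19 hours.

32.19 hours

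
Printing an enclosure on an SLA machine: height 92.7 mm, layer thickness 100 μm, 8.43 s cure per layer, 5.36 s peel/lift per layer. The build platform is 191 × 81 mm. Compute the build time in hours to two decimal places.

3.55 hours

Number of layers: 92.7 / 0.1 → 927 (rounded up).
Per-layer time = 8.43 + 5.36, so 13.79 s.
Build time: 927 × 13.79 s = 12783.33 s, i.e. 3.55 hours.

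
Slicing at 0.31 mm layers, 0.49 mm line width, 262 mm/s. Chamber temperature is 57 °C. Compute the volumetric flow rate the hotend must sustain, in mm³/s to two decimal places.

A = 0.31 × 0.49, so 0.1519 mm².
Volumetric flow = 262 × 0.1519 = 39.80 mm³/s.

39.80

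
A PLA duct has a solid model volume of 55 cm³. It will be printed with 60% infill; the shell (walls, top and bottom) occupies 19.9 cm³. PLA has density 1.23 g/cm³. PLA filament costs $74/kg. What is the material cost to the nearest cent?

$3.73

Infill region = 55 − 19.9 = 35.1 cm³.
Deposited infill = 0.60 × 35.1 = 21.06 cm³.
Total extruded = 19.9 + 21.06, so 40.96 cm³.
Mass = 40.96 × 1.23, so 50.3808 g.
Cost = 50.3808 g / 1000 × $74/kg = $3.73.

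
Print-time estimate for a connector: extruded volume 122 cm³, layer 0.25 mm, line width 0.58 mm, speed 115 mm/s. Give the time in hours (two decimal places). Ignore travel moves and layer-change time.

2.03 hours

Line area = 0.25 × 0.58 = 0.145 mm².
Path length: 122000 mm³ / 0.145 mm² → 841379.3 mm.
Print-move time = 841379.3 / 115 = 7316.3 s.
Converting: 7316.3 s = 2.03 hours.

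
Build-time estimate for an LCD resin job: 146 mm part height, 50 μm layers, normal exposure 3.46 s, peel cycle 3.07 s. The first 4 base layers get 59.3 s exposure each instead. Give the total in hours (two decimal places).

Layer count = ceil(146 / 0.05) = 2920.
Bottom layers: 4 × (59.3 + 3.07) → 249.48 s.
Regular layers = 2916 × (3.46 + 3.07), so 19041.48 s.
Sum: 249.48 + 19041.48 = 19290.96 s → 5.36 hours.

5.36 hours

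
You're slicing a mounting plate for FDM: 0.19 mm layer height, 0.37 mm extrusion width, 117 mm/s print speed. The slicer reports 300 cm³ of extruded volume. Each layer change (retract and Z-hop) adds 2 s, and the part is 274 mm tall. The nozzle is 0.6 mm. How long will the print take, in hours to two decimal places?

10.93 hours

Line area = 0.19 × 0.37 = 0.0703 mm².
Toolpath length = 300 cm³ / 0.0703 mm² = 300000 / 0.0703 = 4267425.3 mm.
Time extruding = 4267425.3 / 117, so 36473.7 s.
Number of layers: 274 / 0.19 → 1443 (rounded up).
Layer-change overhead = 1443 × 2, so 2886 s.
Total = 36473.7 + 2886 = 39359.7 s = 10.93 hours.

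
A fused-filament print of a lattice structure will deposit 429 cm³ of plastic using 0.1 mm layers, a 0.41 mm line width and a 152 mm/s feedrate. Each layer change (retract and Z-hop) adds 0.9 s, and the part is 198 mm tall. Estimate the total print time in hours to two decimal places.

19.62 hours

Line area = 0.1 × 0.41, so 0.041 mm².
Toolpath length = 429 cm³ / 0.041 mm² = 429000 / 0.041 = 10463414.6 mm.
Time extruding = 10463414.6 / 152 = 68838.3 s.
Number of layers: 198 / 0.1 → 1980 (rounded up).
Z-hop total = 1980 × 0.9 = 1782 s.
Total = 68838.3 + 1782 = 70620.3 s = 19.62 hours.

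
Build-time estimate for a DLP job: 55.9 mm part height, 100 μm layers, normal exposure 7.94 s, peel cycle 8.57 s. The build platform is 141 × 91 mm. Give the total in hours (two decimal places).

2.56 hours

Layers = ⌈55.9/0.1⌉ = 559.
Cycle time = 7.94 + 8.57, so 16.51 s.
Total = 559 × 16.51 = 9229.09 s = 2.56 hours.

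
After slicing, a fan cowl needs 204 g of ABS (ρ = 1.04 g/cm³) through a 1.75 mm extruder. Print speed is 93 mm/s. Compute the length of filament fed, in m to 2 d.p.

Extruded volume: 204/1.04 = 196.1538 cm³ (196153.8 mm³).
Filament cross-section = π × (1.75/2)² = 2.4053 mm².
Length = 196153.8 / 2.4053 = 81550.66 mm = 81.55 m.

81.55 m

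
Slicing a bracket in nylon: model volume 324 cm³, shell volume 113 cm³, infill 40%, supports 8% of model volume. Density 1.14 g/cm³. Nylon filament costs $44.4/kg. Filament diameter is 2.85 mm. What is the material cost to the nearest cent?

$11.30

Interior volume: 324 − 113 → 211 cm³.
Infill deposited = 0.40 × 211, so 84.4 cm³.
Support = 0.08 × 324 = 25.92 cm³.
Total printed volume = 113 + 84.4 + 25.92, so 223.32 cm³.
Mass: 223.32 × 1.14 → 254.5848 g.
At $44.4/kg: 254.5848/1000 × 44.4 = $11.30.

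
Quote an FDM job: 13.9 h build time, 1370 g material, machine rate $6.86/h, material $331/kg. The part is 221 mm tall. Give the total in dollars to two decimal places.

$548.82

Machine-time cost: 6.86 × 13.9 → $95.354.
Feedstock cost = 331 × 1370/1000, so $453.47.
Total = 95.354 + 453.47 = 548.824 ≈ $548.82.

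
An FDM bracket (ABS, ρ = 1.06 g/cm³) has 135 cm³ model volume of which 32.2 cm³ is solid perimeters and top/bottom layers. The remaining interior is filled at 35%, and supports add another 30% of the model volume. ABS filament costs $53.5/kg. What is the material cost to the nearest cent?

$6.16

Volume inside the shell = 135 − 32.2, so 102.8 cm³.
Infill volume = 0.35 × 102.8 = 35.98 cm³.
Support: 0.30 × 135 → 40.5 cm³.
Deposited volume = 32.2 + 35.98 + 40.5, so 108.68 cm³.
Mass: 108.68 × 1.06 → 115.2008 g.
At $53.5/kg: 115.2008/1000 × 53.5 = $6.16.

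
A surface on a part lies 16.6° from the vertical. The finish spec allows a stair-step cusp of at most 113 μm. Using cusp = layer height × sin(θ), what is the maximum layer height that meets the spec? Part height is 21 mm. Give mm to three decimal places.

Layer height = cusp / sin(16.6°) = 0.113 / 0.2857 = 0.396 mm.

0.396 mm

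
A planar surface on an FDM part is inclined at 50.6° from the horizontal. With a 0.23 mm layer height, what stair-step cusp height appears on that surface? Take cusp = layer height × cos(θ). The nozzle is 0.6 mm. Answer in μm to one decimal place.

cos(50.6°) = 0.6347, so cusp = 0.23 × 0.6347 = 0.145981 mm → 146.0 μm.

146.0 μm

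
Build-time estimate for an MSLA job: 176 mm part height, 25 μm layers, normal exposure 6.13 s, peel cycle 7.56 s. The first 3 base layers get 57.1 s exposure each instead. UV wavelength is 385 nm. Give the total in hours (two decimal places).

Layer count = ceil(176 / 0.025) = 7040.
Bottom layers: 3 × (57.1 + 7.56) → 193.98 s.
Normal layers: 7037 × (6.13 + 7.56) → 96336.53 s.
Sum: 193.98 + 96336.53 = 96530.51 s → 26.81 hours.

26.81 hours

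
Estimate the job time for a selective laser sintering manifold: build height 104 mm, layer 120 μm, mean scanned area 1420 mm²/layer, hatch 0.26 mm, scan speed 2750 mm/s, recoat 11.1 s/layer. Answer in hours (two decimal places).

3.15 hours

Layer count = ceil(104 / 0.12) = 867.
Scan path per layer = 1420 / 0.26, so 5461.5 mm.
Laser time per layer = 5461.5 / 2750 = 1.986 s.
Per-layer time = 1.986 + 11.1, so 13.086 s.
867 layers × 13.086 s/layer = 11345.562 s, i.e. 3.15 hours.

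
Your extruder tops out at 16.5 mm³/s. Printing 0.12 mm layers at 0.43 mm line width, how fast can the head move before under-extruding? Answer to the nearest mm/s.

320 mm/s

Bead cross-section = 0.12 × 0.43 = 0.0516 mm².
v_max = Q/A = 16.5/0.0516 = 319.77 mm/s → 320 mm/s.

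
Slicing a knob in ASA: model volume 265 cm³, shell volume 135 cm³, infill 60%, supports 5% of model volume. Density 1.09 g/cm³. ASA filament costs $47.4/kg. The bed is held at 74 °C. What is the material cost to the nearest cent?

$11.69

Volume inside the shell: 265 − 135 → 130 cm³.
Infill volume = 0.60 × 130, so 78 cm³.
Support: 0.05 × 265 → 13.25 cm³.
Total extruded = 135 + 78 + 13.25 = 226.25 cm³.
Mass = 226.25 × 1.09, so 246.6125 g.
Cost = 246.6125 g / 1000 × $47.4/kg = $11.69.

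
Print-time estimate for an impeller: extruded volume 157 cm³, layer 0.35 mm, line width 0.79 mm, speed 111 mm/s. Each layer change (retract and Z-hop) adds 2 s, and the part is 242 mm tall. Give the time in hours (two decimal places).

1.81 hours

Extrusion cross-section: 0.35 × 0.79 → 0.2765 mm².
Total extruded path = 157000/0.2765 = 567811.9 mm.
Time extruding: 567811.9 / 111 → 5115.4 s.
Layer count = ceil(242 / 0.35) = 692.
Non-print overhead = 692 × 2, so 1384 s.
Total = 5115.4 + 1384 = 6499.4 s = 1.81 hours.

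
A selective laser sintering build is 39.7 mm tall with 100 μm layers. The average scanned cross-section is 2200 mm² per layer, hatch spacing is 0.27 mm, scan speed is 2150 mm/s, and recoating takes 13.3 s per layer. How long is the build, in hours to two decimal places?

1.88 hours

Layer count = ceil(39.7 / 0.1) = 397.
Hatch length per layer = 2200 / 0.27, so 8148.1 mm.
Per-layer scan time = 8148.1 / 2150, so 3.7898 s.
Time per layer = 3.7898 + 13.3 = 17.0898 s.
Total: 397 × 17.0898 s = 6784.6506 s → 1.88 hours.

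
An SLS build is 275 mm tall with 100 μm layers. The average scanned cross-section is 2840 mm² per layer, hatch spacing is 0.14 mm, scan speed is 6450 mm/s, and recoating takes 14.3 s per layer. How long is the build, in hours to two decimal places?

13.33 hours

Layers = ⌈275/0.1⌉ = 2750.
Per-layer scan distance = 2840 / 0.14, so 20285.7 mm.
Scan time per layer = 20285.7 / 6450 = 3.1451 s.
Layer cycle: 3.1451 + 14.3 → 17.4451 s.
2750 layers × 17.4451 s/layer = 47974.025 s, i.e. 13.33 hours.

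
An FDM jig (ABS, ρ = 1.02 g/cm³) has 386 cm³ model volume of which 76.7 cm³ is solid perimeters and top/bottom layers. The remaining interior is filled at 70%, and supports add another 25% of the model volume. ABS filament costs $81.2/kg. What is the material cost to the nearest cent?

$32.28

Infill region = 386 − 76.7, so 309.3 cm³.
Deposited infill: 0.70 × 309.3 → 216.51 cm³.
Support = 0.25 × 386 = 96.5 cm³.
Total extruded = 76.7 + 216.51 + 96.5, so 389.71 cm³.
Mass = 389.71 × 1.02 = 397.5042 g.
At $81.2/kg: 397.5042/1000 × 81.2 = $32.28.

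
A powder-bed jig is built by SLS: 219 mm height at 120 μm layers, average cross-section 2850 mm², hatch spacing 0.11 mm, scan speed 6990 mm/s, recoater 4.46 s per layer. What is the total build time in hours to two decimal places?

Layers = ⌈219/0.12⌉ = 1825.
Hatch length per layer = 2850 / 0.11 = 25909.1 mm.
Scan time per layer: 25909.1 / 6990 → 3.7066 s.
Time per layer = 3.7066 + 4.46 = 8.1666 s.
1825 layers × 8.1666 s/layer = 14904.045 s, i.e. 4.14 hours.

4.14 hours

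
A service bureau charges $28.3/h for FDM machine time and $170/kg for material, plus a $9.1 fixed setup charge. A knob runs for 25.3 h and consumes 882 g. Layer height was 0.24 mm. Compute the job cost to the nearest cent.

Machine cost = 28.3 × 25.3 = $715.99.
Feedstock cost = 170 × 882/1000, so $149.94.
Adding setup: 715.99 + 149.94 + 9.1 → $875.03.

$875.03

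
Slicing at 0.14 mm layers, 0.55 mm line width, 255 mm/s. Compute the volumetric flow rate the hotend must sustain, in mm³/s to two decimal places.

19.64

A: 0.14 × 0.55 → 0.077 mm².
Volumetric flow = 255 × 0.077 = 19.64 mm³/s.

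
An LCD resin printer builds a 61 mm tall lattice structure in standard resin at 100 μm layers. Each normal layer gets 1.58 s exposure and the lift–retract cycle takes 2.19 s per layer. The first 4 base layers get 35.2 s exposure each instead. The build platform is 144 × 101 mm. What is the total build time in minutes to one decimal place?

Number of layers: 61 / 0.1 → 610 (rounded up).
Burn-in layers = 4 × (35.2 + 2.19) = 149.56 s.
Normal layers: 606 × (1.58 + 2.19) → 2284.62 s.
Total = 149.56 + 2284.62 = 2434.18 s = 40.6 minutes.

40.6 minutes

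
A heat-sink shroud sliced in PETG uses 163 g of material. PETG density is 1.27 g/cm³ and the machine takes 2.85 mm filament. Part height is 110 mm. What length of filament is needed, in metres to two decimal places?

20.12 m

Extruded volume: 163/1.27 = 128.3465 cm³ (128346.5 mm³).
Filament cross-section = π × (2.85/2)² = 6.3794 mm².
L = V/A = 128346.5/6.3794 = 20118.9 mm → 20.12 m.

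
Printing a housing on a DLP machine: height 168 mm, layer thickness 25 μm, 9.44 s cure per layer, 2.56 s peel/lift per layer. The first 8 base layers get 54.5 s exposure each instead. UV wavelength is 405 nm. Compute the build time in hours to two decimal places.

Number of layers: 168 / 0.025 → 6720 (rounded up).
Base layers = 8 × (54.5 + 2.56), so 456.48 s.
Regular layers: 6712 × (9.44 + 2.56) → 80544 s.
Total = 456.48 + 80544 = 81000.48 s = 22.50 hours.

22.50 hours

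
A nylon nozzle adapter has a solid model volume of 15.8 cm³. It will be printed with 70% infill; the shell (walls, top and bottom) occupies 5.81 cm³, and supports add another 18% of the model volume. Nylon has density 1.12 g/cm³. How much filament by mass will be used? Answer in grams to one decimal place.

17.5 g

Volume inside the shell: 15.8 − 5.81 → 9.99 cm³.
Infill volume = 0.70 × 9.99 = 6.993 cm³.
Support = 0.18 × 15.8, so 2.844 cm³.
Total extruded = 5.81 + 6.993 + 2.844 = 15.647 cm³.
Mass = 15.647 × 1.12 = 17.52464 g.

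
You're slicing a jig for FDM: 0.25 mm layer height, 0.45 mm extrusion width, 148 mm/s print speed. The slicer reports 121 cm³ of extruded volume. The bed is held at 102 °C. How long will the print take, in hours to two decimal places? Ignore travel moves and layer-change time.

Line area = 0.25 × 0.45, so 0.1125 mm².
Total extruded path = 121000/0.1125 = 1075555.6 mm.
Print-move time = 1075555.6 / 148 = 7267.3 s.
7267.3 s = 2.02 hours.

2.02 hours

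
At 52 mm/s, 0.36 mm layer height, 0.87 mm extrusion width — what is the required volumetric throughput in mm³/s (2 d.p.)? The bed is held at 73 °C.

16.29

A = 0.36 × 0.87, so 0.3132 mm².
Volumetric flow = 52 × 0.3132 = 16.29 mm³/s.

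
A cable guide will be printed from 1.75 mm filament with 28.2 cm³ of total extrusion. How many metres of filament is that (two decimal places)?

11.72 m

A = π r² = π × 0.875² = 2.4053 mm².
Length = 28.2 cm³ / 2.4053 mm² = 28200 / 2.4053 = 11724.11 mm = 11.72 m.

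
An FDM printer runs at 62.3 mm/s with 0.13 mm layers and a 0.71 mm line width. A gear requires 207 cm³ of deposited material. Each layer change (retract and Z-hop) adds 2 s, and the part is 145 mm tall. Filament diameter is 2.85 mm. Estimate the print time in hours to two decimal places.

Extrusion cross-section = 0.13 × 0.71, so 0.0923 mm².
Total extruded path = 207000/0.0923 = 2242686.9 mm.
Time extruding = 2242686.9 / 62.3 = 35998.2 s.
Number of layers: 145 / 0.13 → 1116 (rounded up).
Non-print overhead: 1116 × 2 → 2232 s.
Total = 35998.2 + 2232 = 38230.2 s = 10.62 hours.

10.62 hours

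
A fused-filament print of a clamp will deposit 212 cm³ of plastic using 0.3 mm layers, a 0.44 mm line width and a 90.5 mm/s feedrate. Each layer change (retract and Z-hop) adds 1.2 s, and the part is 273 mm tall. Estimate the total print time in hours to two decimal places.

Bead cross-section = 0.3 × 0.44 = 0.132 mm².
Toolpath length = 212 cm³ / 0.132 mm² = 212000 / 0.132 = 1606060.6 mm.
Extrusion time = 1606060.6 / 90.5, so 17746.5 s.
Number of layers: 273 / 0.3 → 910 (rounded up).
Z-hop total = 910 × 1.2, so 1092 s.
Total = 17746.5 + 1092 = 18838.5 s = 5.23 hours.

5.23 hours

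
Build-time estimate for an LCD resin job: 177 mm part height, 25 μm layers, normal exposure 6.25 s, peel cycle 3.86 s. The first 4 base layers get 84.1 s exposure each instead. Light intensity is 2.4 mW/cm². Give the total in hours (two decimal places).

19.97 hours

Layer count = ceil(177 / 0.025) = 7080.
Bottom layers = 4 × (84.1 + 3.86), so 351.84 s.
Remaining layers = 7076 × (6.25 + 3.86), so 71538.36 s.
Sum: 351.84 + 71538.36 = 71890.2 s → 19.97 hours.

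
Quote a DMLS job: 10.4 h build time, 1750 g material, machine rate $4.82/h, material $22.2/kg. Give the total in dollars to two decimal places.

$88.98

Time charge = 4.82 × 10.4, so $50.128.
Feedstock cost = 22.2 × 1750/1000 = $38.85.
Total = 50.128 + 38.85 = 88.978 ≈ $88.98.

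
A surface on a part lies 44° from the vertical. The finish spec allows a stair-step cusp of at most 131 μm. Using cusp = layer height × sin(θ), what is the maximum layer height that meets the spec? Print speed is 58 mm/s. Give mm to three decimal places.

0.189 mm

t = h_c / sin θ = 0.131 / 0.6947 = 0.189 mm.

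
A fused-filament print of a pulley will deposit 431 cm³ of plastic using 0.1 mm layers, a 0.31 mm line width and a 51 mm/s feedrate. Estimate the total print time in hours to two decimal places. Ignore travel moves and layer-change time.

75.73 hours

Bead cross-section = 0.1 × 0.31, so 0.031 mm².
Path length: 431000 mm³ / 0.031 mm² → 13903225.8 mm.
Extrusion time = 13903225.8 / 51 = 272612.3 s.
That's 272612.3 s → 75.73 hours.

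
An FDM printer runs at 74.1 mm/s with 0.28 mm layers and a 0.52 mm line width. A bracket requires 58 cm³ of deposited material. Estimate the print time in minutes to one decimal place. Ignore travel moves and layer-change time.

89.6 minutes

Line area = 0.28 × 0.52, so 0.1456 mm².
Toolpath length = 58 cm³ / 0.1456 mm² = 58000 / 0.1456 = 398351.6 mm.
Extrusion time = 398351.6 / 74.1 = 5375.9 s.
5375.9 s = 89.6 minutes.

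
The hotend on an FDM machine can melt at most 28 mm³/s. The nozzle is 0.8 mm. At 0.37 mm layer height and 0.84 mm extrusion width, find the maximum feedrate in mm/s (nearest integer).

90 mm/s

A = 0.37 × 0.84, so 0.3108 mm².
Max speed = 28 / 0.3108 = 90.09 ≈ 90 mm/s.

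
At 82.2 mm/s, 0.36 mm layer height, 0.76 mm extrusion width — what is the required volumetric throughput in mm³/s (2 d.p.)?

22.49

Bead cross-section = 0.36 × 0.76, so 0.2736 mm².
Volumetric flow = 82.2 × 0.2736 = 22.49 mm³/s.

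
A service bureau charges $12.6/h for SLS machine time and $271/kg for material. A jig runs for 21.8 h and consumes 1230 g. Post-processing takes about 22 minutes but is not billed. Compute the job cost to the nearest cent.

Time charge: 12.6 × 21.8 → $274.68.
Feedstock cost = 271 × 1230/1000 = $333.33.
Total = 274.68 + 333.33 = $608.01.

$608.01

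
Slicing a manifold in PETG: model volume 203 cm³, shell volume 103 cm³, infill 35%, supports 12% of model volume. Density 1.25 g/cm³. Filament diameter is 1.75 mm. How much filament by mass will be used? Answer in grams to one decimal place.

203.0 g

Interior volume: 203 − 103 → 100 cm³.
Deposited infill: 0.35 × 100 → 35 cm³.
Support = 0.12 × 203, so 24.36 cm³.
Deposited volume = 103 + 35 + 24.36 = 162.36 cm³.
Mass = 162.36 × 1.25 = 202.95 g.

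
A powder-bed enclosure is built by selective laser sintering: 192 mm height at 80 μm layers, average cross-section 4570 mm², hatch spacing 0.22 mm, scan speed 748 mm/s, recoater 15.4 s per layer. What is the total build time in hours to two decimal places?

28.78 hours

Layer count = ceil(192 / 0.08) = 2400.
Scan path per layer = 4570 / 0.22, so 20772.7 mm.
Laser time per layer = 20772.7 / 748 = 27.771 s.
Per-layer time = 27.771 + 15.4 = 43.171 s.
Build time = 2400 × 43.171 = 103610.4 s = 28.78 hours.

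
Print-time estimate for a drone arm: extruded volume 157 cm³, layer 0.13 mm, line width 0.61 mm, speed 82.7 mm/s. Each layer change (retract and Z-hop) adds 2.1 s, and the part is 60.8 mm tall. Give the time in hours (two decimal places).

6.92 hours

Bead cross-section: 0.13 × 0.61 → 0.0793 mm².
Toolpath length = 157 cm³ / 0.0793 mm² = 157000 / 0.0793 = 1979823.5 mm.
Extrusion time = 1979823.5 / 82.7 = 23939.8 s.
Layers = ⌈60.8/0.13⌉ = 468.
Non-print overhead = 468 × 2.1 = 982.8 s.
Total = 23939.8 + 982.8 = 24922.6 s = 6.92 hours.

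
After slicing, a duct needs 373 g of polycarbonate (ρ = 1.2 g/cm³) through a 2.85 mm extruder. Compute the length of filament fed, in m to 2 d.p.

Volume = 373 g / 1.2 g·cm⁻³ = 310.8333 cm³ = 310833.3 mm³.
A = π r² = π × 1.425² = 6.3794 mm².
L = V/A = 310833.3/6.3794 = 48724.54 mm → 48.72 m.

48.72 m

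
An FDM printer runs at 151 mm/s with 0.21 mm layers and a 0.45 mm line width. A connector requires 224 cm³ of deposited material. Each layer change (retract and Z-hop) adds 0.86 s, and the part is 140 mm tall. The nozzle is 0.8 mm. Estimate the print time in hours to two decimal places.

4.52 hours

Extrusion cross-section = 0.21 × 0.45 = 0.0945 mm².
Total extruded path = 224000/0.0945 = 2370370.4 mm.
Print-move time = 2370370.4 / 151 = 15697.8 s.
Layer count = ceil(140 / 0.21) = 667.
Z-hop total: 667 × 0.86 → 573.62 s.
Total = 15697.8 + 573.62 = 16271.42 s = 4.52 hours.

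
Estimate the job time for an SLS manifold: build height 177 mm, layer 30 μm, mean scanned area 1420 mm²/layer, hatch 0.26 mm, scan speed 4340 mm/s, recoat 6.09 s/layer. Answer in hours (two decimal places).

12.04 hours

Number of layers: 177 / 0.03 → 5900 (rounded up).
Hatch length per layer = 1420 / 0.26 = 5461.5 mm.
Per-layer scan time = 5461.5 / 4340, so 1.2584 s.
Per-layer time: 1.2584 + 6.09 → 7.3484 s.
Total: 5900 × 7.3484 s = 43355.56 s → 12.04 hours.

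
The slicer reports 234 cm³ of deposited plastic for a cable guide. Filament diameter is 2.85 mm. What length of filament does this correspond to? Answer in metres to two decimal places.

Cross-section of 2.85 mm filament: π·(2.85/2)² = 6.3794 mm².
L = 234000 mm³ / 6.3794 mm² = 36680.57 mm, i.e. 36.68 m.

36.68 m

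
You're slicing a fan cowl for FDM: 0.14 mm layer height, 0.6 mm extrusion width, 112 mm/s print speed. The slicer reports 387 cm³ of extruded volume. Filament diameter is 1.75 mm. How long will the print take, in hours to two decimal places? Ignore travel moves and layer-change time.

Bead cross-section = 0.14 × 0.6, so 0.084 mm².
Total extruded path = 387000/0.084 = 4607142.9 mm.
Print-move time = 4607142.9 / 112 = 41135.2 s.
41135.2 s = 11.43 hours.

11.43 hours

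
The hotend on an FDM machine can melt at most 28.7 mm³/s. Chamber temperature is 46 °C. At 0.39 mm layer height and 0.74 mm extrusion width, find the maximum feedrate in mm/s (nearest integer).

Bead cross-section: 0.39 × 0.74 → 0.2886 mm².
Max speed = 28.7 / 0.2886 = 99.45 ≈ 99 mm/s.

99 mm/s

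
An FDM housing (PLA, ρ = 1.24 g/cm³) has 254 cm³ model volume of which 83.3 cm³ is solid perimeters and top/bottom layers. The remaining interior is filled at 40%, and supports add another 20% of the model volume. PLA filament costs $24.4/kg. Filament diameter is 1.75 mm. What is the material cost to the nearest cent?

Interior volume = 254 − 83.3, so 170.7 cm³.
Infill volume: 0.40 × 170.7 → 68.28 cm³.
Support = 0.20 × 254, so 50.8 cm³.
Total printed volume: 83.3 + 68.28 + 50.8 → 202.38 cm³.
Mass = 202.38 × 1.24, so 250.9512 g.
At $24.4/kg: 250.9512/1000 × 24.4 = $6.12.

$6.12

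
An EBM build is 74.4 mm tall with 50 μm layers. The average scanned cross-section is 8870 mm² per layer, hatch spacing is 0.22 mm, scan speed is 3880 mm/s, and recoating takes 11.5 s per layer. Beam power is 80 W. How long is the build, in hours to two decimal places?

9.05 hours

Number of layers: 74.4 / 0.05 → 1488 (rounded up).
Per-layer scan distance = 8870 / 0.22, so 40318.2 mm.
Scan time per layer = 40318.2 / 3880, so 10.3913 s.
Per-layer time = 10.3913 + 11.5 = 21.8913 s.
1488 layers × 21.8913 s/layer = 32574.2544 s, i.e. 9.05 hours.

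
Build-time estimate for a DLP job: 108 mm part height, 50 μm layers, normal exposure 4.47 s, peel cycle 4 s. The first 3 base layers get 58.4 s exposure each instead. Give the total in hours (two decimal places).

Number of layers: 108 / 0.05 → 2160 (rounded up).
Bottom layers: 3 × (58.4 + 4) → 187.2 s.
Regular layers: 2157 × (4.47 + 4) → 18269.79 s.
Sum: 187.2 + 18269.79 = 18456.99 s → 5.13 hours.

5.13 hours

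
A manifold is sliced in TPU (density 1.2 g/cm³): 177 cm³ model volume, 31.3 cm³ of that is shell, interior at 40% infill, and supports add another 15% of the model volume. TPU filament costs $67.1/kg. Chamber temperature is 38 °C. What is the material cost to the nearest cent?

Volume inside the shell = 177 − 31.3 = 145.7 cm³.
Infill volume = 0.40 × 145.7, so 58.28 cm³.
Support = 0.15 × 177 = 26.55 cm³.
Total printed volume: 31.3 + 58.28 + 26.55 → 116.13 cm³.
Mass = 116.13 × 1.2 = 139.356 g.
Cost = 139.356 g / 1000 × $67.1/kg = $9.35.

$9.35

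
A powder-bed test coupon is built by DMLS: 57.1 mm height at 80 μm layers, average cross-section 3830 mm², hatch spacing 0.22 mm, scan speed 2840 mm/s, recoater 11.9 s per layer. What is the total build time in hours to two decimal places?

Layer count = ceil(57.1 / 0.08) = 714.
Per-layer scan distance = 3830 / 0.22 = 17409.1 mm.
Scan time per layer = 17409.1 / 2840 = 6.13 s.
Per-layer time = 6.13 + 11.9, so 18.03 s.
Total: 714 × 18.03 s = 12873.42 s → 3.58 hours.

3.58 hours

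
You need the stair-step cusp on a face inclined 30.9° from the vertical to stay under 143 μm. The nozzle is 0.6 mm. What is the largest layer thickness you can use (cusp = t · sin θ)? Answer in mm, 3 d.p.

sin(30.9°) = 0.5135; t_max = 0.143/0.5135 = 0.278 mm.

0.278 mm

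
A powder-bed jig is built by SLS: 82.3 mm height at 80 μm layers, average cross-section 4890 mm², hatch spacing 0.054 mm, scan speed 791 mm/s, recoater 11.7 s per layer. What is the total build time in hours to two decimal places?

36.07 hours

Number of layers: 82.3 / 0.08 → 1029 (rounded up).
Hatch length per layer = 4890 / 0.054 = 90555.6 mm.
Laser time per layer = 90555.6 / 791, so 114.4824 s.
Layer cycle = 114.4824 + 11.7, so 126.1824 s.
Build time = 1029 × 126.1824 = 129841.6896 s = 36.07 hours.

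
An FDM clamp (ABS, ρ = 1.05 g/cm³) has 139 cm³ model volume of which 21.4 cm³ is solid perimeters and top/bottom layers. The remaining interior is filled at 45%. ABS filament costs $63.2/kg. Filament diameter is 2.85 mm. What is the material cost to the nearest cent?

Interior volume = 139 − 21.4 = 117.6 cm³.
Deposited infill: 0.45 × 117.6 → 52.92 cm³.
Deposited volume = 21.4 + 52.92 = 74.32 cm³.
Mass = 74.32 × 1.05 = 78.036 g.
Cost = 78.036 g / 1000 × $63.2/kg = $4.93.

$4.93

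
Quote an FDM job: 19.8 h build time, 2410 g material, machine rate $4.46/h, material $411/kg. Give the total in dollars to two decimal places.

$1078.82

Machine cost = 4.46 × 19.8 = $88.308.
Material charge = 411 × 2410/1000, so $990.51.
Job cost: 88.308 + 990.51 = 1078.818 ≈ $1078.82.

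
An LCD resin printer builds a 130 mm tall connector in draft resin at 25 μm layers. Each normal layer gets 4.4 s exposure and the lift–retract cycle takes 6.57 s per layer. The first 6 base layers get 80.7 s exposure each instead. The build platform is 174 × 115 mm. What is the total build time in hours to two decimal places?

15.97 hours

Number of layers: 130 / 0.025 → 5200 (rounded up).
Base layers = 6 × (80.7 + 6.57), so 523.62 s.
Remaining layers = 5194 × (4.4 + 6.57), so 56978.18 s.
Sum: 523.62 + 56978.18 = 57501.8 s → 15.97 hours.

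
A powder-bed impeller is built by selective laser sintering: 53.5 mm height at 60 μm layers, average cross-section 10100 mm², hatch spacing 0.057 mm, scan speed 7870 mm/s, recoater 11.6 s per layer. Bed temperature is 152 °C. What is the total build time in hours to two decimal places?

8.45 hours

Layers = ⌈53.5/0.06⌉ = 892.
Per-layer scan distance = 10100 / 0.057, so 177193 mm.
Scan time per layer = 177193 / 7870 = 22.515 s.
Per-layer time: 22.515 + 11.6 → 34.115 s.
Build time = 892 × 34.115 = 30430.58 s = 8.45 hours.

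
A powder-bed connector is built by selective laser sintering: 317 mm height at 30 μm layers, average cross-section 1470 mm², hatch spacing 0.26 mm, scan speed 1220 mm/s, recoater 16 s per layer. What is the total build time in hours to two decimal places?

Number of layers: 317 / 0.03 → 10567 (rounded up).
Per-layer scan distance: 1470 / 0.26 → 5653.8 mm.
Scan time per layer = 5653.8 / 1220 = 4.6343 s.
Time per layer = 4.6343 + 16 = 20.6343 s.
10567 layers × 20.6343 s/layer = 218042.6481 s, i.e. 60.57 hours.

60.57 hours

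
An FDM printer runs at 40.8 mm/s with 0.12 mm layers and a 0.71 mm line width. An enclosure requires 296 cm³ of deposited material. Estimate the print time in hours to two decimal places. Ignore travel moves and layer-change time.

23.65 hours

Line area = 0.12 × 0.71 = 0.0852 mm².
Toolpath length = 296 cm³ / 0.0852 mm² = 296000 / 0.0852 = 3474178.4 mm.
Extrusion time: 3474178.4 / 40.8 → 85151.4 s.
85151.4 s = 23.65 hours.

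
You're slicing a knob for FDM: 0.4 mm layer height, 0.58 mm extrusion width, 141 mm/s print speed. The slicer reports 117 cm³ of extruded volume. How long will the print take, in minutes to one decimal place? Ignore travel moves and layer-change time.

59.6 minutes

Line area: 0.4 × 0.58 → 0.232 mm².
Path length: 117000 mm³ / 0.232 mm² → 504310.3 mm.
Print-move time: 504310.3 / 141 → 3576.7 s.
3576.7 s = 59.6 minutes.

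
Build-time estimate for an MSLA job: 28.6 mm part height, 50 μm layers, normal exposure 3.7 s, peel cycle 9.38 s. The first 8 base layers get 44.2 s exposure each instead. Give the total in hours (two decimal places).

Layers = ⌈28.6/0.05⌉ = 572.
Burn-in layers = 8 × (44.2 + 9.38) = 428.64 s.
Normal layers: 564 × (3.7 + 9.38) → 7377.12 s.
Sum: 428.64 + 7377.12 = 7805.76 s → 2.17 hours.

2.17 hours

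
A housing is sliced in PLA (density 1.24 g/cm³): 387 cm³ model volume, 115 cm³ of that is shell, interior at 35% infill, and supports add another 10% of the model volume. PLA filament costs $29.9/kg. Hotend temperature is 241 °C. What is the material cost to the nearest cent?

$9.23

Interior volume: 387 − 115 → 272 cm³.
Infill volume = 0.35 × 272, so 95.2 cm³.
Support = 0.10 × 387, so 38.7 cm³.
Total extruded = 115 + 95.2 + 38.7 = 248.9 cm³.
Mass = 248.9 × 1.24, so 308.636 g.
Cost = 308.636 g / 1000 × $29.9/kg = $9.23.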